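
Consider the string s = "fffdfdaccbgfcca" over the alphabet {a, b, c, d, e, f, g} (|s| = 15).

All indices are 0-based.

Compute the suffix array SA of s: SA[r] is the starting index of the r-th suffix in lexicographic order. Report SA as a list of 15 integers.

[14, 6, 9, 13, 8, 12, 7, 5, 3, 11, 4, 2, 1, 0, 10]

rank→(start, suffix):
  0 → (14, 'a')
  1 → (6, 'accbgfcca')
  2 → (9, 'bgfcca')
  3 → (13, 'ca')
  4 → (8, 'cbgfcca')
  5 → (12, 'cca')
  6 → (7, 'ccbgfcca')
  7 → (5, 'daccbgfcca')
  8 → (3, 'dfdaccbgfcca')
  9 → (11, 'fcca')
  10 → (4, 'fdaccbgfcca')
  11 → (2, 'fdfdaccbgfcca')
  12 → (1, 'ffdfdaccbgfcca')
  13 → (0, 'fffdfdaccbgfcca')
  14 → (10, 'gfcca')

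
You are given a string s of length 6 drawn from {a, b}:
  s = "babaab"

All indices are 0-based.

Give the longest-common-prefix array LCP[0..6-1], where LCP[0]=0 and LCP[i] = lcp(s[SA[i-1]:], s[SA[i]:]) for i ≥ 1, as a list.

sorted suffixes:
  #0 SA[0]=3  'aab'
  #1 SA[1]=4  'ab'
  #2 SA[2]=1  'abaab'
  #3 SA[3]=5  'b'
  #4 SA[4]=2  'baab'
  #5 SA[5]=0  'babaab'

SA = [3, 4, 1, 5, 2, 0]
[i] adj suffixes → lcp
  [1] 3/4 → 1 ('a')
  [2] 4/1 → 2 ('ab')
  [3] 1/5 → 0 ('')
  [4] 5/2 → 1 ('b')
  [5] 2/0 → 2 ('ba')

[0, 1, 2, 0, 1, 2]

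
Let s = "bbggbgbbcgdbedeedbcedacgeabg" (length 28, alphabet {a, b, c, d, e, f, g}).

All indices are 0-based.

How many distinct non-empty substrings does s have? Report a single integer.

375

rank | idx | suffix
   0 |  25 | abg
   1 |  21 | acgeabg
   2 |   6 | bbcgdbedeedbcedacgeabg
   3 |   0 | bbggbgbbcgdbedeedbcedacgeabg
   4 |  17 | bcedacgeabg
   5 |   7 | bcgdbedeedbcedacgeabg
   6 |  11 | bedeedbcedacgeabg
   7 |  26 | bg
   8 |   4 | bgbbcgdbedeedbcedacgeabg
   9 |   1 | bggbgbbcgdbedeedbcedacgeabg
  10 |  18 | cedacgeabg
  11 |   8 | cgdbedeedbcedacgeabg
  12 |  22 | cgeabg
  13 |  20 | dacgeabg
  14 |  16 | dbcedacgeabg
  15 |  10 | dbedeedbcedacgeabg
  16 |  13 | deedbcedacgeabg
  17 |  24 | eabg
  18 |  19 | edacgeabg
  19 |  15 | edbcedacgeabg
  20 |  12 | edeedbcedacgeabg
  21 |  14 | eedbcedacgeabg
  22 |  27 | g
  23 |   5 | gbbcgdbedeedbcedacgeabg
  24 |   3 | gbgbbcgdbedeedbcedacgeabg
  25 |   9 | gdbedeedbcedacgeabg
  26 |  23 | geabg
  27 |   2 | ggbgbbcgdbedeedbcedacgeabg

SA = [25, 21, 6, 0, 17, 7, 11, 26, 4, 1, 18, 8, 22, 20, 16, 10, 13, 24, 19, 15, 12, 14, 27, 5, 3, 9, 23, 2]
[i] adj suffixes → lcp
  [1] 25/21 → 1 ('a')
  [2] 21/6 → 0 ('')
  [3] 6/0 → 2 ('bb')
  [4] 0/17 → 1 ('b')
  [5] 17/7 → 2 ('bc')
  [6] 7/11 → 1 ('b')
  [7] 11/26 → 1 ('b')
  [8] 26/4 → 2 ('bg')
  [9] 4/1 → 2 ('bg')
  [10] 1/18 → 0 ('')
  [11] 18/8 → 1 ('c')
  [12] 8/22 → 2 ('cg')
  [13] 22/20 → 0 ('')
  [14] 20/16 → 1 ('d')
  [15] 16/10 → 2 ('db')
  [16] 10/13 → 1 ('d')
  [17] 13/24 → 0 ('')
  [18] 24/19 → 1 ('e')
  [19] 19/15 → 2 ('ed')
  [20] 15/12 → 2 ('ed')
  [21] 12/14 → 1 ('e')
  [22] 14/27 → 0 ('')
  [23] 27/5 → 1 ('g')
  [24] 5/3 → 2 ('gb')
  [25] 3/9 → 1 ('g')
  [26] 9/23 → 1 ('g')
  [27] 23/2 → 1 ('g')

n(n+1)/2 = 28·29/2 = 406
Σ LCP = 0 + 1 + 0 + 2 + 1 + 2 + 1 + 1 + 2 + 2 + 0 + 1 + 2 + 0 + 1 + 2 + 1 + 0 + 1 + 2 + 2 + 1 + 0 + 1 + 2 + 1 + 1 + 1 = 31
distinct = 406 − 31 = 375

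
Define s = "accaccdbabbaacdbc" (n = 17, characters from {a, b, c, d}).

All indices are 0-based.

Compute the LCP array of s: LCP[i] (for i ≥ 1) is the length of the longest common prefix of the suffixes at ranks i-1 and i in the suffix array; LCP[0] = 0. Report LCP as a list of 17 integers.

rank→(start, suffix):
  0 → (11, 'aacdbc')
  1 → (8, 'abbaacdbc')
  2 → (0, 'accaccdbabbaacdbc')
  3 → (3, 'accdbabbaacdbc')
  4 → (12, 'acdbc')
  5 → (10, 'baacdbc')
  6 → (7, 'babbaacdbc')
  7 → (9, 'bbaacdbc')
  8 → (15, 'bc')
  9 → (16, 'c')
  10 → (2, 'caccdbabbaacdbc')
  11 → (1, 'ccaccdbabbaacdbc')
  12 → (4, 'ccdbabbaacdbc')
  13 → (5, 'cdbabbaacdbc')
  14 → (13, 'cdbc')
  15 → (6, 'dbabbaacdbc')
  16 → (14, 'dbc')

SA = [11, 8, 0, 3, 12, 10, 7, 9, 15, 16, 2, 1, 4, 5, 13, 6, 14]
[i] adj suffixes → lcp
  [1] 11/8 → 1 ('a')
  [2] 8/0 → 1 ('a')
  [3] 0/3 → 3 ('acc')
  [4] 3/12 → 2 ('ac')
  [5] 12/10 → 0 ('')
  [6] 10/7 → 2 ('ba')
  [7] 7/9 → 1 ('b')
  [8] 9/15 → 1 ('b')
  [9] 15/16 → 0 ('')
  [10] 16/2 → 1 ('c')
  [11] 2/1 → 1 ('c')
  [12] 1/4 → 2 ('cc')
  [13] 4/5 → 1 ('c')
  [14] 5/13 → 3 ('cdb')
  [15] 13/6 → 0 ('')
  [16] 6/14 → 2 ('db')

[0, 1, 1, 3, 2, 0, 2, 1, 1, 0, 1, 1, 2, 1, 3, 0, 2]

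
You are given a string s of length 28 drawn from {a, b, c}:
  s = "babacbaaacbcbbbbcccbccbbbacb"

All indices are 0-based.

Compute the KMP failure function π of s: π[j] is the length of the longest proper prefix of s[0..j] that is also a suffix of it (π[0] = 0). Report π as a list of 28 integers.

[0, 0, 1, 2, 0, 1, 2, 0, 0, 0, 1, 0, 1, 1, 1, 1, 0, 0, 0, 1, 0, 0, 1, 1, 1, 2, 0, 1]

π[0] = 0
j=1 s[j]='a': π[1]=0 (border '')
j=2 s[j]='b': π[2]=1 (border 'b')
j=3 s[j]='a': π[3]=2 (border 'ba')
j=4 s[j]='c': k: 2→0; π[4]=0 (border '')
j=5 s[j]='b': π[5]=1 (border 'b')
j=6 s[j]='a': π[6]=2 (border 'ba')
j=7 s[j]='a': k: 2→0; π[7]=0 (border '')
j=8 s[j]='a': π[8]=0 (border '')
j=9 s[j]='c': π[9]=0 (border '')
j=10 s[j]='b': π[10]=1 (border 'b')
j=11 s[j]='c': k: 1→0; π[11]=0 (border '')
j=12 s[j]='b': π[12]=1 (border 'b')
j=13 s[j]='b': k: 1→0; π[13]=1 (border 'b')
j=14 s[j]='b': k: 1→0; π[14]=1 (border 'b')
j=15 s[j]='b': k: 1→0; π[15]=1 (border 'b')
j=16 s[j]='c': k: 1→0; π[16]=0 (border '')
j=17 s[j]='c': π[17]=0 (border '')
j=18 s[j]='c': π[18]=0 (border '')
j=19 s[j]='b': π[19]=1 (border 'b')
j=20 s[j]='c': k: 1→0; π[20]=0 (border '')
j=21 s[j]='c': π[21]=0 (border '')
j=22 s[j]='b': π[22]=1 (border 'b')
j=23 s[j]='b': k: 1→0; π[23]=1 (border 'b')
j=24 s[j]='b': k: 1→0; π[24]=1 (border 'b')
j=25 s[j]='a': π[25]=2 (border 'ba')
j=26 s[j]='c': k: 2→0; π[26]=0 (border '')
j=27 s[j]='b': π[27]=1 (border 'b')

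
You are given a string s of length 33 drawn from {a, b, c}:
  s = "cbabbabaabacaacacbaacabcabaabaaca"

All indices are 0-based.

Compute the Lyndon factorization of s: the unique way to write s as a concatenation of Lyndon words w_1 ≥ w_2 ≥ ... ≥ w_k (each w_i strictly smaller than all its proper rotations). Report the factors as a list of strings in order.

emit factor 1: 'c' (i=0, period=1)
emit factor 2: 'b' (i=1, period=1)
emit factor 3: 'abb' (i=2, period=3)
emit factor 4: 'ab' (i=5, period=2)
emit factor 5: 'aabacaacacbaacabcab' (i=7, period=19)
emit factor 6: 'aabaac' (i=26, period=6)
emit factor 7: 'a' (i=32, period=1)

["c", "b", "abb", "ab", "aabacaacacbaacabcab", "aabaac", "a"]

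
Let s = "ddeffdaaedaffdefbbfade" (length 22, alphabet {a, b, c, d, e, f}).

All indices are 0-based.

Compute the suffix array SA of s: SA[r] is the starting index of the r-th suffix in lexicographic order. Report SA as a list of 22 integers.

sorted suffixes:
  #0 SA[0]=6  'aaedaffdefbbfade'
  #1 SA[1]=19  'ade'
  #2 SA[2]=7  'aedaffdefbbfade'
  #3 SA[3]=10  'affdefbbfade'
  #4 SA[4]=16  'bbfade'
  #5 SA[5]=17  'bfade'
  #6 SA[6]=5  'daaedaffdefbbfade'
  #7 SA[7]=9  'daffdefbbfade'
  #8 SA[8]=0  'ddeffdaaedaffdefbbfade'
  #9 SA[9]=20  'de'
  #10 SA[10]=13  'defbbfade'
  #11 SA[11]=1  'deffdaaedaffdefbbfade'
  #12 SA[12]=21  'e'
  #13 SA[13]=8  'edaffdefbbfade'
  #14 SA[14]=14  'efbbfade'
  #15 SA[15]=2  'effdaaedaffdefbbfade'
  #16 SA[16]=18  'fade'
  #17 SA[17]=15  'fbbfade'
  #18 SA[18]=4  'fdaaedaffdefbbfade'
  #19 SA[19]=12  'fdefbbfade'
  #20 SA[20]=3  'ffdaaedaffdefbbfade'
  #21 SA[21]=11  'ffdefbbfade'

[6, 19, 7, 10, 16, 17, 5, 9, 0, 20, 13, 1, 21, 8, 14, 2, 18, 15, 4, 12, 3, 11]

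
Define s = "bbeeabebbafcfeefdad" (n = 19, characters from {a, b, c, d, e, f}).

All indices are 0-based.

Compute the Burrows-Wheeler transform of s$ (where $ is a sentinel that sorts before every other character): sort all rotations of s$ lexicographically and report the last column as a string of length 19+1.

rank  rotation              last
    0  $bbeeabebbafcfeefdad  d
    1  abebbafcfeefdad$bbee  e
    2  ad$bbeeabebbafcfeefd  d
    3  afcfeefdad$bbeeabebb  b
    4  bafcfeefdad$bbeeabeb  b
    5  bbafcfeefdad$bbeeabe  e
    6  bbeeabebbafcfeefdad$  $
    7  bebbafcfeefdad$bbeea  a
    8  beeabebbafcfeefdad$b  b
    9  cfeefdad$bbeeabebbaf  f
   10  d$bbeeabebbafcfeefda  a
   11  dad$bbeeabebbafcfeef  f
   12  eabebbafcfeefdad$bbe  e
   13  ebbafcfeefdad$bbeeab  b
   14  eeabebbafcfeefdad$bb  b
   15  eefdad$bbeeabebbafcf  f
   16  efdad$bbeeabebbafcfe  e
   17  fcfeefdad$bbeeabebba  a
   18  fdad$bbeeabebbafcfee  e
   19  feefdad$bbeeabebbafc  c

dedbbe$abfafebbfeaec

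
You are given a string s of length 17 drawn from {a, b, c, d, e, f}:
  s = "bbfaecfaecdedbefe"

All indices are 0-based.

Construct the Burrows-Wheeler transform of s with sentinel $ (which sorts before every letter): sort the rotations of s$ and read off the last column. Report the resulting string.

rank  rotation            last
    0  $bbfaecfaecdedbefe  e
    1  aecdedbefe$bbfaecf  f
    2  aecfaecdedbefe$bbf  f
    3  bbfaecfaecdedbefe$  $
    4  befe$bbfaecfaecded  d
    5  bfaecfaecdedbefe$b  b
    6  cdedbefe$bbfaecfae  e
    7  cfaecdedbefe$bbfae  e
    8  dbefe$bbfaecfaecde  e
    9  dedbefe$bbfaecfaec  c
   10  e$bbfaecfaecdedbef  f
   11  ecdedbefe$bbfaecfa  a
   12  ecfaecdedbefe$bbfa  a
   13  edbefe$bbfaecfaecd  d
   14  efe$bbfaecfaecdedb  b
   15  faecdedbefe$bbfaec  c
   16  faecfaecdedbefe$bb  b
   17  fe$bbfaecfaecdedbe  e

eff$dbeeecfaadbcbe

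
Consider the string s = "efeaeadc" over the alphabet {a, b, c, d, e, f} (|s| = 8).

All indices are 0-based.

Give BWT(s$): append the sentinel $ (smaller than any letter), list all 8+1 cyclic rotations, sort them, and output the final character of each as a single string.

ceedaaf$e

rank  rotation   last
    0  $efeaeadc  c
    1  adc$efeae  e
    2  aeadc$efe  e
    3  c$efeaead  d
    4  dc$efeaea  a
    5  eadc$efea  a
    6  eaeadc$ef  f
    7  efeaeadc$  $
    8  feaeadc$e  e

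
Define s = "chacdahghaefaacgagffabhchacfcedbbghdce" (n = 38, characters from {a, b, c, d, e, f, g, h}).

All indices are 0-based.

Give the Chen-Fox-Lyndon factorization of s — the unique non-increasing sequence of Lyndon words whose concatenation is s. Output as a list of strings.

emit factor 1: 'ch' (i=0, period=2)
emit factor 2: 'acdahghaef' (i=2, period=10)
emit factor 3: 'aacgagffabhchacfcedbbghdce' (i=12, period=26)

["ch", "acdahghaef", "aacgagffabhchacfcedbbghdce"]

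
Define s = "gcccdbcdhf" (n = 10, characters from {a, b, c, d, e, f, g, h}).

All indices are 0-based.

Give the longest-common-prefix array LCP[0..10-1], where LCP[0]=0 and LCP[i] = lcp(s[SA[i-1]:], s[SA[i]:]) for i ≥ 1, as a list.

rank→(start, suffix):
  0 → (5, 'bcdhf')
  1 → (1, 'cccdbcdhf')
  2 → (2, 'ccdbcdhf')
  3 → (3, 'cdbcdhf')
  4 → (6, 'cdhf')
  5 → (4, 'dbcdhf')
  6 → (7, 'dhf')
  7 → (9, 'f')
  8 → (0, 'gcccdbcdhf')
  9 → (8, 'hf')

SA = [5, 1, 2, 3, 6, 4, 7, 9, 0, 8]
rank  pair      lcp
   1  s[5:],s[1:]  0  ''
   2  s[1:],s[2:]  2  'cc'
   3  s[2:],s[3:]  1  'c'
   4  s[3:],s[6:]  2  'cd'
   5  s[6:],s[4:]  0  ''
   6  s[4:],s[7:]  1  'd'
   7  s[7:],s[9:]  0  ''
   8  s[9:],s[0:]  0  ''
   9  s[0:],s[8:]  0  ''

[0, 0, 2, 1, 2, 0, 1, 0, 0, 0]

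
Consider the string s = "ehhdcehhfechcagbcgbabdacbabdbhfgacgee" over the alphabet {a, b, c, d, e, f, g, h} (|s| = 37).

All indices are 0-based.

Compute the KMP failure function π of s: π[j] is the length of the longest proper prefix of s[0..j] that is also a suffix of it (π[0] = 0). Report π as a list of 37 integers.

[0, 0, 0, 0, 0, 1, 2, 3, 0, 1, 0, 0, 0, 0, 0, 0, 0, 0, 0, 0, 0, 0, 0, 0, 0, 0, 0, 0, 0, 0, 0, 0, 0, 0, 0, 1, 1]

π[0] = 0
j=1 s[j]='h': π[1]=0 (border '')
j=2 s[j]='h': π[2]=0 (border '')
j=3 s[j]='d': π[3]=0 (border '')
j=4 s[j]='c': π[4]=0 (border '')
j=5 s[j]='e': π[5]=1 (border 'e')
j=6 s[j]='h': π[6]=2 (border 'eh')
j=7 s[j]='h': π[7]=3 (border 'ehh')
j=8 s[j]='f': k: 3→0; π[8]=0 (border '')
j=9 s[j]='e': π[9]=1 (border 'e')
j=10 s[j]='c': k: 1→0; π[10]=0 (border '')
j=11 s[j]='h': π[11]=0 (border '')
j=12 s[j]='c': π[12]=0 (border '')
j=13 s[j]='a': π[13]=0 (border '')
j=14 s[j]='g': π[14]=0 (border '')
j=15 s[j]='b': π[15]=0 (border '')
j=16 s[j]='c': π[16]=0 (border '')
j=17 s[j]='g': π[17]=0 (border '')
j=18 s[j]='b': π[18]=0 (border '')
j=19 s[j]='a': π[19]=0 (border '')
j=20 s[j]='b': π[20]=0 (border '')
j=21 s[j]='d': π[21]=0 (border '')
j=22 s[j]='a': π[22]=0 (border '')
j=23 s[j]='c': π[23]=0 (border '')
j=24 s[j]='b': π[24]=0 (border '')
j=25 s[j]='a': π[25]=0 (border '')
j=26 s[j]='b': π[26]=0 (border '')
j=27 s[j]='d': π[27]=0 (border '')
j=28 s[j]='b': π[28]=0 (border '')
j=29 s[j]='h': π[29]=0 (border '')
j=30 s[j]='f': π[30]=0 (border '')
j=31 s[j]='g': π[31]=0 (border '')
j=32 s[j]='a': π[32]=0 (border '')
j=33 s[j]='c': π[33]=0 (border '')
j=34 s[j]='g': π[34]=0 (border '')
j=35 s[j]='e': π[35]=1 (border 'e')
j=36 s[j]='e': k: 1→0; π[36]=1 (border 'e')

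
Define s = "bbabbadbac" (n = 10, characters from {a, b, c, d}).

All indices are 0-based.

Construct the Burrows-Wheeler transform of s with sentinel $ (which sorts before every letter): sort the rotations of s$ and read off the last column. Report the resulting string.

rank  rotation     last
    0  $bbabbadbac  c
    1  abbadbac$bb  b
    2  ac$bbabbadb  b
    3  adbac$bbabb  b
    4  babbadbac$b  b
    5  bac$bbabbad  d
    6  badbac$bbab  b
    7  bbabbadbac$  $
    8  bbadbac$bba  a
    9  c$bbabbadba  a
   10  dbac$bbabba  a

cbbbbdb$aaa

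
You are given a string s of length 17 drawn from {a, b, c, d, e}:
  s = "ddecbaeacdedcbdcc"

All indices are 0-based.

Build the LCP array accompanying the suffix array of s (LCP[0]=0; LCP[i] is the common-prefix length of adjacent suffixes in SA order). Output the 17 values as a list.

[0, 1, 0, 1, 0, 1, 2, 1, 1, 0, 2, 1, 1, 2, 0, 1, 1]

rank | idx | suffix
   0 |   7 | acdedcbdcc
   1 |   5 | aeacdedcbdcc
   2 |   4 | baeacdedcbdcc
   3 |  13 | bdcc
   4 |  16 | c
   5 |   3 | cbaeacdedcbdcc
   6 |  12 | cbdcc
   7 |  15 | cc
   8 |   8 | cdedcbdcc
   9 |  11 | dcbdcc
  10 |  14 | dcc
  11 |   0 | ddecbaeacdedcbdcc
  12 |   1 | decbaeacdedcbdcc
  13 |   9 | dedcbdcc
  14 |   6 | eacdedcbdcc
  15 |   2 | ecbaeacdedcbdcc
  16 |  10 | edcbdcc

SA = [7, 5, 4, 13, 16, 3, 12, 15, 8, 11, 14, 0, 1, 9, 6, 2, 10]
rank  pair      lcp
   1  s[7:],s[5:]  1  'a'
   2  s[5:],s[4:]  0  ''
   3  s[4:],s[13:]  1  'b'
   4  s[13:],s[16:]  0  ''
   5  s[16:],s[3:]  1  'c'
   6  s[3:],s[12:]  2  'cb'
   7  s[12:],s[15:]  1  'c'
   8  s[15:],s[8:]  1  'c'
   9  s[8:],s[11:]  0  ''
  10  s[11:],s[14:]  2  'dc'
  11  s[14:],s[0:]  1  'd'
  12  s[0:],s[1:]  1  'd'
  13  s[1:],s[9:]  2  'de'
  14  s[9:],s[6:]  0  ''
  15  s[6:],s[2:]  1  'e'
  16  s[2:],s[10:]  1  'e'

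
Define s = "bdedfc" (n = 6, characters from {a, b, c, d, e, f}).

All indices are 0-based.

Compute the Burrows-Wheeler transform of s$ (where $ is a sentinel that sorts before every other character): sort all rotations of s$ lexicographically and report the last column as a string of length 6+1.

c$fbedd

rank  rotation last
    0  $bdedfc  c
    1  bdedfc$  $
    2  c$bdedf  f
    3  dedfc$b  b
    4  dfc$bde  e
    5  edfc$bd  d
    6  fc$bded  d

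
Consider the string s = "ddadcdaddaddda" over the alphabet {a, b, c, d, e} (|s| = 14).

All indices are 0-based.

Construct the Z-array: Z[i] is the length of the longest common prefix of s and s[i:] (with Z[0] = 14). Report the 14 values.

[14, 1, 0, 1, 0, 1, 0, 4, 1, 0, 2, 3, 1, 0]

Z[0]=14
i=1: outside box; Z[1]=1 grow→box=[1,2)
i=2: outside box; Z[2]=0
i=3: outside box; Z[3]=1 grow→box=[3,4)
i=4: outside box; Z[4]=0
i=5: outside box; Z[5]=1 grow→box=[5,6)
i=6: outside box; Z[6]=0
i=7: outside box; Z[7]=4 grow→box=[7,11)
i=8: min(r-i=3, Z[1]=1)=1; Z[8]=1
i=9: min(r-i=2, Z[2]=0)=0; Z[9]=0
i=10: min(r-i=1, Z[3]=1)=1; Z[10]=2 grow→box=[10,12)
i=11: min(r-i=1, Z[1]=1)=1; Z[11]=3 grow→box=[11,14)
i=12: min(r-i=2, Z[1]=1)=1; Z[12]=1
i=13: min(r-i=1, Z[2]=0)=0; Z[13]=0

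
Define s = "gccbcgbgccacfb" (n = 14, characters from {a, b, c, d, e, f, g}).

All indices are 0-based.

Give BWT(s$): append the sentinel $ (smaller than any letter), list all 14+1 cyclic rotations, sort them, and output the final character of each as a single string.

rank  rotation         last
    0  $gccbcgbgccacfb  b
    1  acfb$gccbcgbgcc  c
    2  b$gccbcgbgccacf  f
    3  bcgbgccacfb$gcc  c
    4  bgccacfb$gccbcg  g
    5  cacfb$gccbcgbgc  c
    6  cbcgbgccacfb$gc  c
    7  ccacfb$gccbcgbg  g
    8  ccbcgbgccacfb$g  g
    9  cfb$gccbcgbgcca  a
   10  cgbgccacfb$gccb  b
   11  fb$gccbcgbgccac  c
   12  gbgccacfb$gccbc  c
   13  gccacfb$gccbcgb  b
   14  gccbcgbgccacfb$  $

bcfcgccggabccb$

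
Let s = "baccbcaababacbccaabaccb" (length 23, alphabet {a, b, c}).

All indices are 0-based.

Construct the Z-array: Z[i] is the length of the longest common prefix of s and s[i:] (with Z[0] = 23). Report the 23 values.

[23, 0, 0, 0, 1, 0, 0, 0, 2, 0, 3, 0, 0, 1, 0, 0, 0, 0, 5, 0, 0, 0, 1]

Z[0]=23
i=1: i≥r, start 0; Z[1]=0
i=2: i≥r, start 0; Z[2]=0
i=3: i≥r, start 0; Z[3]=0
i=4: i≥r, start 0; Z[4]=1 grow→box=[4,5)
i=5: i≥r, start 0; Z[5]=0
i=6: i≥r, start 0; Z[6]=0
i=7: i≥r, start 0; Z[7]=0
i=8: i≥r, start 0; Z[8]=2 grow→box=[8,10)
i=9: min(r-i=1, Z[1]=0)=0; Z[9]=0
i=10: i≥r, start 0; Z[10]=3 grow→box=[10,13)
i=11: min(r-i=2, Z[1]=0)=0; Z[11]=0
i=12: min(r-i=1, Z[2]=0)=0; Z[12]=0
i=13: i≥r, start 0; Z[13]=1 grow→box=[13,14)
i=14: i≥r, start 0; Z[14]=0
i=15: i≥r, start 0; Z[15]=0
i=16: i≥r, start 0; Z[16]=0
i=17: i≥r, start 0; Z[17]=0
i=18: i≥r, start 0; Z[18]=5 grow→box=[18,23)
i=19: min(r-i=4, Z[1]=0)=0; Z[19]=0
i=20: min(r-i=3, Z[2]=0)=0; Z[20]=0
i=21: min(r-i=2, Z[3]=0)=0; Z[21]=0
i=22: min(r-i=1, Z[4]=1)=1; Z[22]=1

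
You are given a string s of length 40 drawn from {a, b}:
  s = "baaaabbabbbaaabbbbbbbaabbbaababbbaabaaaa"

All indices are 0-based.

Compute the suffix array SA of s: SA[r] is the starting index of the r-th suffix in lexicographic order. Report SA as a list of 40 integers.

[39, 38, 37, 36, 1, 2, 11, 33, 26, 3, 21, 12, 34, 27, 4, 7, 29, 22, 13, 35, 0, 10, 32, 25, 20, 6, 28, 9, 31, 24, 19, 5, 8, 30, 23, 18, 17, 16, 15, 14]

sorted suffixes:
  #0 SA[0]=39  'a'
  #1 SA[1]=38  'aa'
  #2 SA[2]=37  'aaa'
  #3 SA[3]=36  'aaaa'
  #4 SA[4]=1  'aaaabbabbbaaabbbbbbbaabbbaababbbaabaaaa'
  #5 SA[5]=2  'aaabbabbbaaabbbbbbbaabbbaababbbaabaaaa'
  #6 SA[6]=11  'aaabbbbbbbaabbbaababbbaabaaaa'
  #7 SA[7]=33  'aabaaaa'
  #8 SA[8]=26  'aababbbaabaaaa'
  #9 SA[9]=3  'aabbabbbaaabbbbbbbaabbbaababbbaabaaaa'
  #10 SA[10]=21  'aabbbaababbbaabaaaa'
  #11 SA[11]=12  'aabbbbbbbaabbbaababbbaabaaaa'
  #12 SA[12]=34  'abaaaa'
  #13 SA[13]=27  'ababbbaabaaaa'
  #14 SA[14]=4  'abbabbbaaabbbbbbbaabbbaababbbaabaaaa'
  #15 SA[15]=7  'abbbaaabbbbbbbaabbbaababbbaabaaaa'
  #16 SA[16]=29  'abbbaabaaaa'
  #17 SA[17]=22  'abbbaababbbaabaaaa'
  #18 SA[18]=13  'abbbbbbbaabbbaababbbaabaaaa'
  #19 SA[19]=35  'baaaa'
  #20 SA[20]=0  'baaaabbabbbaaabbbbbbbaabbbaababbbaabaaaa'
  #21 SA[21]=10  'baaabbbbbbbaabbbaababbbaabaaaa'
  #22 SA[22]=32  'baabaaaa'
  #23 SA[23]=25  'baababbbaabaaaa'
  #24 SA[24]=20  'baabbbaababbbaabaaaa'
  #25 SA[25]=6  'babbbaaabbbbbbbaabbbaababbbaabaaaa'
  #26 SA[26]=28  'babbbaabaaaa'
  #27 SA[27]=9  'bbaaabbbbbbbaabbbaababbbaabaaaa'
  #28 SA[28]=31  'bbaabaaaa'
  #29 SA[29]=24  'bbaababbbaabaaaa'
  #30 SA[30]=19  'bbaabbbaababbbaabaaaa'
  #31 SA[31]=5  'bbabbbaaabbbbbbbaabbbaababbbaabaaaa'
  #32 SA[32]=8  'bbbaaabbbbbbbaabbbaababbbaabaaaa'
  #33 SA[33]=30  'bbbaabaaaa'
  #34 SA[34]=23  'bbbaababbbaabaaaa'
  #35 SA[35]=18  'bbbaabbbaababbbaabaaaa'
  #36 SA[36]=17  'bbbbaabbbaababbbaabaaaa'
  #37 SA[37]=16  'bbbbbaabbbaababbbaabaaaa'
  #38 SA[38]=15  'bbbbbbaabbbaababbbaabaaaa'
  #39 SA[39]=14  'bbbbbbbaabbbaababbbaabaaaa'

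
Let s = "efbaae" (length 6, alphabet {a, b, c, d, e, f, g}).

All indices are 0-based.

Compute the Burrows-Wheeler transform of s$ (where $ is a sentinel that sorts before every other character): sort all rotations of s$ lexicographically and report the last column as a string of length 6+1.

ebafa$e

rank  rotation last
    0  $efbaae  e
    1  aae$efb  b
    2  ae$efba  a
    3  baae$ef  f
    4  e$efbaa  a
    5  efbaae$  $
    6  fbaae$e  e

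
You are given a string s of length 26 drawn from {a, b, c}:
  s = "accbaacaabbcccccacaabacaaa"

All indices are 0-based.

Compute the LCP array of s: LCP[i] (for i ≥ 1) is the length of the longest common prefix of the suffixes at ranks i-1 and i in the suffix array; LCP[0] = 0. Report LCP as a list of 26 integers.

sorted suffixes:
  #0 SA[0]=25  'a'
  #1 SA[1]=24  'aa'
  #2 SA[2]=23  'aaa'
  #3 SA[3]=18  'aabacaaa'
  #4 SA[4]=7  'aabbcccccacaabacaaa'
  #5 SA[5]=4  'aacaabbcccccacaabacaaa'
  #6 SA[6]=19  'abacaaa'
  #7 SA[7]=8  'abbcccccacaabacaaa'
  #8 SA[8]=21  'acaaa'
  #9 SA[9]=16  'acaabacaaa'
  #10 SA[10]=5  'acaabbcccccacaabacaaa'
  #11 SA[11]=0  'accbaacaabbcccccacaabacaaa'
  #12 SA[12]=3  'baacaabbcccccacaabacaaa'
  #13 SA[13]=20  'bacaaa'
  #14 SA[14]=9  'bbcccccacaabacaaa'
  #15 SA[15]=10  'bcccccacaabacaaa'
  #16 SA[16]=22  'caaa'
  #17 SA[17]=17  'caabacaaa'
  #18 SA[18]=6  'caabbcccccacaabacaaa'
  #19 SA[19]=15  'cacaabacaaa'
  #20 SA[20]=2  'cbaacaabbcccccacaabacaaa'
  #21 SA[21]=14  'ccacaabacaaa'
  #22 SA[22]=1  'ccbaacaabbcccccacaabacaaa'
  #23 SA[23]=13  'cccacaabacaaa'
  #24 SA[24]=12  'ccccacaabacaaa'
  #25 SA[25]=11  'cccccacaabacaaa'

SA = [25, 24, 23, 18, 7, 4, 19, 8, 21, 16, 5, 0, 3, 20, 9, 10, 22, 17, 6, 15, 2, 14, 1, 13, 12, 11]
[i] adj suffixes → lcp
  [1] 25/24 → 1 ('a')
  [2] 24/23 → 2 ('aa')
  [3] 23/18 → 2 ('aa')
  [4] 18/7 → 3 ('aab')
  [5] 7/4 → 2 ('aa')
  [6] 4/19 → 1 ('a')
  [7] 19/8 → 2 ('ab')
  [8] 8/21 → 1 ('a')
  [9] 21/16 → 4 ('acaa')
  [10] 16/5 → 5 ('acaab')
  [11] 5/0 → 2 ('ac')
  [12] 0/3 → 0 ('')
  [13] 3/20 → 2 ('ba')
  [14] 20/9 → 1 ('b')
  [15] 9/10 → 1 ('b')
  [16] 10/22 → 0 ('')
  [17] 22/17 → 3 ('caa')
  [18] 17/6 → 4 ('caab')
  [19] 6/15 → 2 ('ca')
  [20] 15/2 → 1 ('c')
  [21] 2/14 → 1 ('c')
  [22] 14/1 → 2 ('cc')
  [23] 1/13 → 2 ('cc')
  [24] 13/12 → 3 ('ccc')
  [25] 12/11 → 4 ('cccc')

[0, 1, 2, 2, 3, 2, 1, 2, 1, 4, 5, 2, 0, 2, 1, 1, 0, 3, 4, 2, 1, 1, 2, 2, 3, 4]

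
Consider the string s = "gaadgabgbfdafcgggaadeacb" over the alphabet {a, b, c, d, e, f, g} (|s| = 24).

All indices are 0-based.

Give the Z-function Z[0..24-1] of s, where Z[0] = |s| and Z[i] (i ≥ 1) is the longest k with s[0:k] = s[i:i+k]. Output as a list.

Z[0]=24
i=1: fresh scan; Z[1]=0
i=2: fresh scan; Z[2]=0
i=3: fresh scan; Z[3]=0
i=4: fresh scan; Z[4]=2 grow→box=[4,6)
i=5: min(r-i=1, Z[1]=0)=0; Z[5]=0
i=6: fresh scan; Z[6]=0
i=7: fresh scan; Z[7]=1 grow→box=[7,8)
i=8: fresh scan; Z[8]=0
i=9: fresh scan; Z[9]=0
i=10: fresh scan; Z[10]=0
i=11: fresh scan; Z[11]=0
i=12: fresh scan; Z[12]=0
i=13: fresh scan; Z[13]=0
i=14: fresh scan; Z[14]=1 grow→box=[14,15)
i=15: fresh scan; Z[15]=1 grow→box=[15,16)
i=16: fresh scan; Z[16]=4 grow→box=[16,20)
i=17: min(r-i=3, Z[1]=0)=0; Z[17]=0
i=18: min(r-i=2, Z[2]=0)=0; Z[18]=0
i=19: min(r-i=1, Z[3]=0)=0; Z[19]=0
i=20: fresh scan; Z[20]=0
i=21: fresh scan; Z[21]=0
i=22: fresh scan; Z[22]=0
i=23: fresh scan; Z[23]=0

[24, 0, 0, 0, 2, 0, 0, 1, 0, 0, 0, 0, 0, 0, 1, 1, 4, 0, 0, 0, 0, 0, 0, 0]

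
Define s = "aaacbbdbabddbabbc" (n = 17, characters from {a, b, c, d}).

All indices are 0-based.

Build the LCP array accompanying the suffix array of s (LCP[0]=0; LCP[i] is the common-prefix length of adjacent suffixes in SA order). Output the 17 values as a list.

sorted suffixes:
  #0 SA[0]=0  'aaacbbdbabddbabbc'
  #1 SA[1]=1  'aacbbdbabddbabbc'
  #2 SA[2]=13  'abbc'
  #3 SA[3]=8  'abddbabbc'
  #4 SA[4]=2  'acbbdbabddbabbc'
  #5 SA[5]=12  'babbc'
  #6 SA[6]=7  'babddbabbc'
  #7 SA[7]=14  'bbc'
  #8 SA[8]=4  'bbdbabddbabbc'
  #9 SA[9]=15  'bc'
  #10 SA[10]=5  'bdbabddbabbc'
  #11 SA[11]=9  'bddbabbc'
  #12 SA[12]=16  'c'
  #13 SA[13]=3  'cbbdbabddbabbc'
  #14 SA[14]=11  'dbabbc'
  #15 SA[15]=6  'dbabddbabbc'
  #16 SA[16]=10  'ddbabbc'

SA = [0, 1, 13, 8, 2, 12, 7, 14, 4, 15, 5, 9, 16, 3, 11, 6, 10]
i: (SA[i-1],SA[i]) lcp shared
  1: (0,1) 2 'aa'
  2: (1,13) 1 'a'
  3: (13,8) 2 'ab'
  4: (8,2) 1 'a'
  5: (2,12) 0 ''
  6: (12,7) 3 'bab'
  7: (7,14) 1 'b'
  8: (14,4) 2 'bb'
  9: (4,15) 1 'b'
  10: (15,5) 1 'b'
  11: (5,9) 2 'bd'
  12: (9,16) 0 ''
  13: (16,3) 1 'c'
  14: (3,11) 0 ''
  15: (11,6) 4 'dbab'
  16: (6,10) 1 'd'

[0, 2, 1, 2, 1, 0, 3, 1, 2, 1, 1, 2, 0, 1, 0, 4, 1]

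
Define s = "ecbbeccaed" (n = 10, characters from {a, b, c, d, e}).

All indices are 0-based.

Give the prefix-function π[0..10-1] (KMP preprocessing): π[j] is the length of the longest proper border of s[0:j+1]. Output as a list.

π[0] = 0
j=1 s[j]='c': π[1]=0 (border '')
j=2 s[j]='b': π[2]=0 (border '')
j=3 s[j]='b': π[3]=0 (border '')
j=4 s[j]='e': π[4]=1 (border 'e')
j=5 s[j]='c': π[5]=2 (border 'ec')
j=6 s[j]='c': k: 2→0; π[6]=0 (border '')
j=7 s[j]='a': π[7]=0 (border '')
j=8 s[j]='e': π[8]=1 (border 'e')
j=9 s[j]='d': k: 1→0; π[9]=0 (border '')

[0, 0, 0, 0, 1, 2, 0, 0, 1, 0]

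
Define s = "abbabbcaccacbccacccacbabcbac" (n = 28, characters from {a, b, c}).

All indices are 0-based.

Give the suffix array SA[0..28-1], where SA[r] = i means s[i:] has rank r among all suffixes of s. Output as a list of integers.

[0, 3, 22, 26, 19, 10, 7, 15, 2, 21, 25, 1, 4, 5, 23, 12, 27, 18, 9, 6, 14, 20, 24, 11, 17, 8, 13, 16]

rank→(start, suffix):
  0 → (0, 'abbabbcaccacbccacccacbabcbac')
  1 → (3, 'abbcaccacbccacccacbabcbac')
  2 → (22, 'abcbac')
  3 → (26, 'ac')
  4 → (19, 'acbabcbac')
  5 → (10, 'acbccacccacbabcbac')
  6 → (7, 'accacbccacccacbabcbac')
  7 → (15, 'acccacbabcbac')
  8 → (2, 'babbcaccacbccacccacbabcbac')
  9 → (21, 'babcbac')
  10 → (25, 'bac')
  11 → (1, 'bbabbcaccacbccacccacbabcbac')
  12 → (4, 'bbcaccacbccacccacbabcbac')
  13 → (5, 'bcaccacbccacccacbabcbac')
  14 → (23, 'bcbac')
  15 → (12, 'bccacccacbabcbac')
  16 → (27, 'c')
  17 → (18, 'cacbabcbac')
  18 → (9, 'cacbccacccacbabcbac')
  19 → (6, 'caccacbccacccacbabcbac')
  20 → (14, 'cacccacbabcbac')
  21 → (20, 'cbabcbac')
  22 → (24, 'cbac')
  23 → (11, 'cbccacccacbabcbac')
  24 → (17, 'ccacbabcbac')
  25 → (8, 'ccacbccacccacbabcbac')
  26 → (13, 'ccacccacbabcbac')
  27 → (16, 'cccacbabcbac')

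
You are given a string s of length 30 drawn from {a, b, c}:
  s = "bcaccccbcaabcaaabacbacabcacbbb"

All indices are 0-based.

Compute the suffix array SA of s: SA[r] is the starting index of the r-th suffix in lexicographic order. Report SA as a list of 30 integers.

[13, 14, 9, 15, 10, 22, 20, 17, 25, 2, 29, 19, 16, 28, 27, 11, 7, 23, 0, 12, 8, 21, 24, 1, 18, 26, 6, 5, 4, 3]

rank | idx | suffix
   0 |  13 | aaabacbacabcacbbb
   1 |  14 | aabacbacabcacbbb
   2 |   9 | aabcaaabacbacabcacbbb
   3 |  15 | abacbacabcacbbb
   4 |  10 | abcaaabacbacabcacbbb
   5 |  22 | abcacbbb
   6 |  20 | acabcacbbb
   7 |  17 | acbacabcacbbb
   8 |  25 | acbbb
   9 |   2 | accccbcaabcaaabacbacabcacbbb
  10 |  29 | b
  11 |  19 | bacabcacbbb
  12 |  16 | bacbacabcacbbb
  13 |  28 | bb
  14 |  27 | bbb
  15 |  11 | bcaaabacbacabcacbbb
  16 |   7 | bcaabcaaabacbacabcacbbb
  17 |  23 | bcacbbb
  18 |   0 | bcaccccbcaabcaaabacbacabcacbbb
  19 |  12 | caaabacbacabcacbbb
  20 |   8 | caabcaaabacbacabcacbbb
  21 |  21 | cabcacbbb
  22 |  24 | cacbbb
  23 |   1 | caccccbcaabcaaabacbacabcacbbb
  24 |  18 | cbacabcacbbb
  25 |  26 | cbbb
  26 |   6 | cbcaabcaaabacbacabcacbbb
  27 |   5 | ccbcaabcaaabacbacabcacbbb
  28 |   4 | cccbcaabcaaabacbacabcacbbb
  29 |   3 | ccccbcaabcaaabacbacabcacbbb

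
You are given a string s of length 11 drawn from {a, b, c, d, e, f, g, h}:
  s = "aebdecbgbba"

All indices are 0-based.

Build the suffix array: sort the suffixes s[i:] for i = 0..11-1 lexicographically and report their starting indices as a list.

rank | idx | suffix
   0 |  10 | a
   1 |   0 | aebdecbgbba
   2 |   9 | ba
   3 |   8 | bba
   4 |   2 | bdecbgbba
   5 |   6 | bgbba
   6 |   5 | cbgbba
   7 |   3 | decbgbba
   8 |   1 | ebdecbgbba
   9 |   4 | ecbgbba
  10 |   7 | gbba

[10, 0, 9, 8, 2, 6, 5, 3, 1, 4, 7]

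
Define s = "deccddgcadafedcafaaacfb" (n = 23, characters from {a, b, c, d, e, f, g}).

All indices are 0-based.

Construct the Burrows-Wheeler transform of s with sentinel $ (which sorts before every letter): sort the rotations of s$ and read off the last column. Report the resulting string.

rank  rotation                  last
    0  $deccddgcadafedcafaaacfb  b
    1  aaacfb$deccddgcadafedcaf  f
    2  aacfb$deccddgcadafedcafa  a
    3  acfb$deccddgcadafedcafaa  a
    4  adafedcafaaacfb$deccddgc  c
    5  afaaacfb$deccddgcadafedc  c
    6  afedcafaaacfb$deccddgcad  d
    7  b$deccddgcadafedcafaaacf  f
    8  cadafedcafaaacfb$deccddg  g
    9  cafaaacfb$deccddgcadafed  d
   10  ccddgcadafedcafaaacfb$de  e
   11  cddgcadafedcafaaacfb$dec  c
   12  cfb$deccddgcadafedcafaaa  a
   13  dafedcafaaacfb$deccddgca  a
   14  dcafaaacfb$deccddgcadafe  e
   15  ddgcadafedcafaaacfb$decc  c
   16  deccddgcadafedcafaaacfb$  $
   17  dgcadafedcafaaacfb$deccd  d
   18  eccddgcadafedcafaaacfb$d  d
   19  edcafaaacfb$deccddgcadaf  f
   20  faaacfb$deccddgcadafedca  a
   21  fb$deccddgcadafedcafaaac  c
   22  fedcafaaacfb$deccddgcada  a
   23  gcadafedcafaaacfb$deccdd  d

bfaaccdfgdecaaec$ddfacad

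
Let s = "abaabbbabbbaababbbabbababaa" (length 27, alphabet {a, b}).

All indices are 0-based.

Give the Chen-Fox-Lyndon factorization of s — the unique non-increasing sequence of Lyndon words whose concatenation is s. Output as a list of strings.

emit factor 1: 'ab' (i=0, period=2)
emit factor 2: 'aabbbabbb' (i=2, period=9)
emit factor 3: 'aababbbabbabab' (i=11, period=14)
emit factor 4: 'a' (i=25, period=1)
emit factor 5: 'a' (i=26, period=1)

["ab", "aabbbabbb", "aababbbabbabab", "a", "a"]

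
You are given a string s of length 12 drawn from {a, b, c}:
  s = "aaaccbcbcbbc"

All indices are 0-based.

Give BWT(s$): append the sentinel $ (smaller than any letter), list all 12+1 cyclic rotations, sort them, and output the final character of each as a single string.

rank  rotation       last
    0  $aaaccbcbcbbc  c
    1  aaaccbcbcbbc$  $
    2  aaccbcbcbbc$a  a
    3  accbcbcbbc$aa  a
    4  bbc$aaaccbcbc  c
    5  bc$aaaccbcbcb  b
    6  bcbbc$aaaccbc  c
    7  bcbcbbc$aaacc  c
    8  c$aaaccbcbcbb  b
    9  cbbc$aaaccbcb  b
   10  cbcbbc$aaaccb  b
   11  cbcbcbbc$aaac  c
   12  ccbcbcbbc$aaa  a

c$aacbccbbbca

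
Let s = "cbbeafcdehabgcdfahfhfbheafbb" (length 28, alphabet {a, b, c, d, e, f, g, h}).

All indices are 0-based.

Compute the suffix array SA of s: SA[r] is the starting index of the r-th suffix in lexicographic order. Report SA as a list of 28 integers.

rank | idx | suffix
   0 |  10 | abgcdfahfhfbheafbb
   1 |  24 | afbb
   2 |   4 | afcdehabgcdfahfhfbheafbb
   3 |  16 | ahfhfbheafbb
   4 |  27 | b
   5 |  26 | bb
   6 |   1 | bbeafcdehabgcdfahfhfbheafbb
   7 |   2 | beafcdehabgcdfahfhfbheafbb
   8 |  11 | bgcdfahfhfbheafbb
   9 |  21 | bheafbb
  10 |   0 | cbbeafcdehabgcdfahfhfbheafbb
  11 |   6 | cdehabgcdfahfhfbheafbb
  12 |  13 | cdfahfhfbheafbb
  13 |   7 | dehabgcdfahfhfbheafbb
  14 |  14 | dfahfhfbheafbb
  15 |  23 | eafbb
  16 |   3 | eafcdehabgcdfahfhfbheafbb
  17 |   8 | ehabgcdfahfhfbheafbb
  18 |  15 | fahfhfbheafbb
  19 |  25 | fbb
  20 |  20 | fbheafbb
  21 |   5 | fcdehabgcdfahfhfbheafbb
  22 |  18 | fhfbheafbb
  23 |  12 | gcdfahfhfbheafbb
  24 |   9 | habgcdfahfhfbheafbb
  25 |  22 | heafbb
  26 |  19 | hfbheafbb
  27 |  17 | hfhfbheafbb

[10, 24, 4, 16, 27, 26, 1, 2, 11, 21, 0, 6, 13, 7, 14, 23, 3, 8, 15, 25, 20, 5, 18, 12, 9, 22, 19, 17]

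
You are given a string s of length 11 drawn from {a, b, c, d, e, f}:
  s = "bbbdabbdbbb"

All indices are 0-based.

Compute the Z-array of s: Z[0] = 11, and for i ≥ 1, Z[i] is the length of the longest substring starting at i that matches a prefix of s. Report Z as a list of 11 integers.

[11, 2, 1, 0, 0, 2, 1, 0, 3, 2, 1]

Z[0]=11
i=1: fresh scan; Z[1]=2 extend→box=[1,3)
i=2: min(r-i=1, Z[1]=2)=1; Z[2]=1
i=3: fresh scan; Z[3]=0
i=4: fresh scan; Z[4]=0
i=5: fresh scan; Z[5]=2 extend→box=[5,7)
i=6: min(r-i=1, Z[1]=2)=1; Z[6]=1
i=7: fresh scan; Z[7]=0
i=8: fresh scan; Z[8]=3 extend→box=[8,11)
i=9: min(r-i=2, Z[1]=2)=2; Z[9]=2
i=10: min(r-i=1, Z[2]=1)=1; Z[10]=1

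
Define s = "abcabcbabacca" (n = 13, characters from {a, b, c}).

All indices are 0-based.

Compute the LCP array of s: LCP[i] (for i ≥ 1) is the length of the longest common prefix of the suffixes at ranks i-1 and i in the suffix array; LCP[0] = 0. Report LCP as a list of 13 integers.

[0, 1, 2, 3, 1, 0, 2, 1, 2, 0, 2, 1, 1]

rank→(start, suffix):
  0 → (12, 'a')
  1 → (7, 'abacca')
  2 → (0, 'abcabcbabacca')
  3 → (3, 'abcbabacca')
  4 → (9, 'acca')
  5 → (6, 'babacca')
  6 → (8, 'bacca')
  7 → (1, 'bcabcbabacca')
  8 → (4, 'bcbabacca')
  9 → (11, 'ca')
  10 → (2, 'cabcbabacca')
  11 → (5, 'cbabacca')
  12 → (10, 'cca')

SA = [12, 7, 0, 3, 9, 6, 8, 1, 4, 11, 2, 5, 10]
rank  pair      lcp
   1  s[12:],s[7:]  1  'a'
   2  s[7:],s[0:]  2  'ab'
   3  s[0:],s[3:]  3  'abc'
   4  s[3:],s[9:]  1  'a'
   5  s[9:],s[6:]  0  ''
   6  s[6:],s[8:]  2  'ba'
   7  s[8:],s[1:]  1  'b'
   8  s[1:],s[4:]  2  'bc'
   9  s[4:],s[11:]  0  ''
  10  s[11:],s[2:]  2  'ca'
  11  s[2:],s[5:]  1  'c'
  12  s[5:],s[10:]  1  'c'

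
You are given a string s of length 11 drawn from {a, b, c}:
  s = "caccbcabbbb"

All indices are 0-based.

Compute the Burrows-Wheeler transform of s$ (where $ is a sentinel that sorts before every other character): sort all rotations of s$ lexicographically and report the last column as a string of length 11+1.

bccbbbacb$ca

rank  rotation      last
    0  $caccbcabbbb  b
    1  abbbb$caccbc  c
    2  accbcabbbb$c  c
    3  b$caccbcabbb  b
    4  bb$caccbcabb  b
    5  bbb$caccbcab  b
    6  bbbb$caccbca  a
    7  bcabbbb$cacc  c
    8  cabbbb$caccb  b
    9  caccbcabbbb$  $
   10  cbcabbbb$cac  c
   11  ccbcabbbb$ca  a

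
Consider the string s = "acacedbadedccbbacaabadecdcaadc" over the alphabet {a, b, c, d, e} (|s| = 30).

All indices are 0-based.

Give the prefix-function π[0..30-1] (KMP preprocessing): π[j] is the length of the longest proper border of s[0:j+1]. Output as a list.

π[0] = 0
j=1 s[j]='c': π[1]=0 (border '')
j=2 s[j]='a': π[2]=1 (border 'a')
j=3 s[j]='c': π[3]=2 (border 'ac')
j=4 s[j]='e': k: 2→0; π[4]=0 (border '')
j=5 s[j]='d': π[5]=0 (border '')
j=6 s[j]='b': π[6]=0 (border '')
j=7 s[j]='a': π[7]=1 (border 'a')
j=8 s[j]='d': k: 1→0; π[8]=0 (border '')
j=9 s[j]='e': π[9]=0 (border '')
j=10 s[j]='d': π[10]=0 (border '')
j=11 s[j]='c': π[11]=0 (border '')
j=12 s[j]='c': π[12]=0 (border '')
j=13 s[j]='b': π[13]=0 (border '')
j=14 s[j]='b': π[14]=0 (border '')
j=15 s[j]='a': π[15]=1 (border 'a')
j=16 s[j]='c': π[16]=2 (border 'ac')
j=17 s[j]='a': π[17]=3 (border 'aca')
j=18 s[j]='a': k: 3→1→0; π[18]=1 (border 'a')
j=19 s[j]='b': k: 1→0; π[19]=0 (border '')
j=20 s[j]='a': π[20]=1 (border 'a')
j=21 s[j]='d': k: 1→0; π[21]=0 (border '')
j=22 s[j]='e': π[22]=0 (border '')
j=23 s[j]='c': π[23]=0 (border '')
j=24 s[j]='d': π[24]=0 (border '')
j=25 s[j]='c': π[25]=0 (border '')
j=26 s[j]='a': π[26]=1 (border 'a')
j=27 s[j]='a': k: 1→0; π[27]=1 (border 'a')
j=28 s[j]='d': k: 1→0; π[28]=0 (border '')
j=29 s[j]='c': π[29]=0 (border '')

[0, 0, 1, 2, 0, 0, 0, 1, 0, 0, 0, 0, 0, 0, 0, 1, 2, 3, 1, 0, 1, 0, 0, 0, 0, 0, 1, 1, 0, 0]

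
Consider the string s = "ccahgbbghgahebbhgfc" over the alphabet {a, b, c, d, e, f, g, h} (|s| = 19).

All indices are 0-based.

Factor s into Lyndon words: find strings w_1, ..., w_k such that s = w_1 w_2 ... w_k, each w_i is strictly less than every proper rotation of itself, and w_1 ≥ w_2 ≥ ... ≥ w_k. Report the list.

emit factor 1: 'c' (i=0, period=1)
emit factor 2: 'c' (i=1, period=1)
emit factor 3: 'ahgbbghg' (i=2, period=8)
emit factor 4: 'ahebbhgfc' (i=10, period=9)

["c", "c", "ahgbbghg", "ahebbhgfc"]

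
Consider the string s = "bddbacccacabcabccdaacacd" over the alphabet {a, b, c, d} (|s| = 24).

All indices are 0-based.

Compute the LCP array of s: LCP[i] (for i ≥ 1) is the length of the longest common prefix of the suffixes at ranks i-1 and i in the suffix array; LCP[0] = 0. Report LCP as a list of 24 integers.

rank→(start, suffix):
  0 → (18, 'aacacd')
  1 → (10, 'abcabccdaacacd')
  2 → (13, 'abccdaacacd')
  3 → (8, 'acabcabccdaacacd')
  4 → (19, 'acacd')
  5 → (4, 'acccacabcabccdaacacd')
  6 → (21, 'acd')
  7 → (3, 'bacccacabcabccdaacacd')
  8 → (11, 'bcabccdaacacd')
  9 → (14, 'bccdaacacd')
  10 → (0, 'bddbacccacabcabccdaacacd')
  11 → (9, 'cabcabccdaacacd')
  12 → (12, 'cabccdaacacd')
  13 → (7, 'cacabcabccdaacacd')
  14 → (20, 'cacd')
  15 → (6, 'ccacabcabccdaacacd')
  16 → (5, 'cccacabcabccdaacacd')
  17 → (15, 'ccdaacacd')
  18 → (22, 'cd')
  19 → (16, 'cdaacacd')
  20 → (23, 'd')
  21 → (17, 'daacacd')
  22 → (2, 'dbacccacabcabccdaacacd')
  23 → (1, 'ddbacccacabcabccdaacacd')

SA = [18, 10, 13, 8, 19, 4, 21, 3, 11, 14, 0, 9, 12, 7, 20, 6, 5, 15, 22, 16, 23, 17, 2, 1]
[i] adj suffixes → lcp
  [1] 18/10 → 1 ('a')
  [2] 10/13 → 3 ('abc')
  [3] 13/8 → 1 ('a')
  [4] 8/19 → 3 ('aca')
  [5] 19/4 → 2 ('ac')
  [6] 4/21 → 2 ('ac')
  [7] 21/3 → 0 ('')
  [8] 3/11 → 1 ('b')
  [9] 11/14 → 2 ('bc')
  [10] 14/0 → 1 ('b')
  [11] 0/9 → 0 ('')
  [12] 9/12 → 4 ('cabc')
  [13] 12/7 → 2 ('ca')
  [14] 7/20 → 3 ('cac')
  [15] 20/6 → 1 ('c')
  [16] 6/5 → 2 ('cc')
  [17] 5/15 → 2 ('cc')
  [18] 15/22 → 1 ('c')
  [19] 22/16 → 2 ('cd')
  [20] 16/23 → 0 ('')
  [21] 23/17 → 1 ('d')
  [22] 17/2 → 1 ('d')
  [23] 2/1 → 1 ('d')

[0, 1, 3, 1, 3, 2, 2, 0, 1, 2, 1, 0, 4, 2, 3, 1, 2, 2, 1, 2, 0, 1, 1, 1]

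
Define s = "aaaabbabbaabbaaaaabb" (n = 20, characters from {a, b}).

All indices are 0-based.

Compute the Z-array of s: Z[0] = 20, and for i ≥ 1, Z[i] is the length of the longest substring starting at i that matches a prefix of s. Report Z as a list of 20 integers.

[20, 3, 2, 1, 0, 0, 1, 0, 0, 2, 1, 0, 0, 4, 6, 3, 2, 1, 0, 0]

Z[0]=20
i=1: i≥r, start 0; Z[1]=3 grow→box=[1,4)
i=2: min(r-i=2, Z[1]=3)=2; Z[2]=2
i=3: min(r-i=1, Z[2]=2)=1; Z[3]=1
i=4: i≥r, start 0; Z[4]=0
i=5: i≥r, start 0; Z[5]=0
i=6: i≥r, start 0; Z[6]=1 grow→box=[6,7)
i=7: i≥r, start 0; Z[7]=0
i=8: i≥r, start 0; Z[8]=0
i=9: i≥r, start 0; Z[9]=2 grow→box=[9,11)
i=10: min(r-i=1, Z[1]=3)=1; Z[10]=1
i=11: i≥r, start 0; Z[11]=0
i=12: i≥r, start 0; Z[12]=0
i=13: i≥r, start 0; Z[13]=4 grow→box=[13,17)
i=14: min(r-i=3, Z[1]=3)=3; Z[14]=6 grow→box=[14,20)
i=15: min(r-i=5, Z[1]=3)=3; Z[15]=3
i=16: min(r-i=4, Z[2]=2)=2; Z[16]=2
i=17: min(r-i=3, Z[3]=1)=1; Z[17]=1
i=18: min(r-i=2, Z[4]=0)=0; Z[18]=0
i=19: min(r-i=1, Z[5]=0)=0; Z[19]=0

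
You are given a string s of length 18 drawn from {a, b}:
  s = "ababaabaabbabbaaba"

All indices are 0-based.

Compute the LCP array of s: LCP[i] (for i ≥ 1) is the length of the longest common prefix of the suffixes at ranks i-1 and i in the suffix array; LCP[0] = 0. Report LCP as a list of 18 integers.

sorted suffixes:
  #0 SA[0]=17  'a'
  #1 SA[1]=14  'aaba'
  #2 SA[2]=4  'aabaabbabbaaba'
  #3 SA[3]=7  'aabbabbaaba'
  #4 SA[4]=15  'aba'
  #5 SA[5]=2  'abaabaabbabbaaba'
  #6 SA[6]=5  'abaabbabbaaba'
  #7 SA[7]=0  'ababaabaabbabbaaba'
  #8 SA[8]=11  'abbaaba'
  #9 SA[9]=8  'abbabbaaba'
  #10 SA[10]=16  'ba'
  #11 SA[11]=13  'baaba'
  #12 SA[12]=3  'baabaabbabbaaba'
  #13 SA[13]=6  'baabbabbaaba'
  #14 SA[14]=1  'babaabaabbabbaaba'
  #15 SA[15]=10  'babbaaba'
  #16 SA[16]=12  'bbaaba'
  #17 SA[17]=9  'bbabbaaba'

SA = [17, 14, 4, 7, 15, 2, 5, 0, 11, 8, 16, 13, 3, 6, 1, 10, 12, 9]
i: (SA[i-1],SA[i]) lcp shared
  1: (17,14) 1 'a'
  2: (14,4) 4 'aaba'
  3: (4,7) 3 'aab'
  4: (7,15) 1 'a'
  5: (15,2) 3 'aba'
  6: (2,5) 5 'abaab'
  7: (5,0) 3 'aba'
  8: (0,11) 2 'ab'
  9: (11,8) 4 'abba'
  10: (8,16) 0 ''
  11: (16,13) 2 'ba'
  12: (13,3) 5 'baaba'
  13: (3,6) 4 'baab'
  14: (6,1) 2 'ba'
  15: (1,10) 3 'bab'
  16: (10,12) 1 'b'
  17: (12,9) 3 'bba'

[0, 1, 4, 3, 1, 3, 5, 3, 2, 4, 0, 2, 5, 4, 2, 3, 1, 3]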